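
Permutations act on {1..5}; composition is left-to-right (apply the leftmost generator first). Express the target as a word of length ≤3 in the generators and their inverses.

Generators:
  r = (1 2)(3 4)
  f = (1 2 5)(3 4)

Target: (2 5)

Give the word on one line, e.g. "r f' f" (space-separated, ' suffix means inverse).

  after r': (1 2)(3 4)
  after f': (2 5)

r' f'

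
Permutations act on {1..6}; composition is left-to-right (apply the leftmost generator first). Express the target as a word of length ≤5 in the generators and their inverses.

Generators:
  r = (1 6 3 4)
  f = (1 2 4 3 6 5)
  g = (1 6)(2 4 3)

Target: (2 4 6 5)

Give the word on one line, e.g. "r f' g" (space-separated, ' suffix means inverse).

r f g g f

  after r: (1 6 3 4)
  after f: (1 5)(2 4)
  after g: (1 5 6)(2 3)
  after g: (1 5)(3 4)
  after f: (2 4 6 5)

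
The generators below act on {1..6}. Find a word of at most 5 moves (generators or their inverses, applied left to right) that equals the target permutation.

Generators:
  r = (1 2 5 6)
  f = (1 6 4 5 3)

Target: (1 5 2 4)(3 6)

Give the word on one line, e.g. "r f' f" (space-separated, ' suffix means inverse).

  after r: (1 2 5 6)
  after f': (1 2 4 6 3 5)
  after r': (2 4 5 6 3)
  after r': (1 6 3)(2 4)
  after r': (1 5 2 4)(3 6)

r f' r' r' r'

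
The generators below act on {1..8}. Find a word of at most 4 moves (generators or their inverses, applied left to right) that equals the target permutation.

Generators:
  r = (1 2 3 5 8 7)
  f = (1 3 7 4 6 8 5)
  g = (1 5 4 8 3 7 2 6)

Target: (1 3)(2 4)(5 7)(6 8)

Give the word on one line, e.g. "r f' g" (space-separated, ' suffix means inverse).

  after g: (1 5 4 8 3 7 2 6)
  after g: (1 4 3 2)(5 8 7 6)
  after g: (1 8 2 5 3 6 4 7)
  after g: (1 3)(2 4)(5 7)(6 8)

g g g g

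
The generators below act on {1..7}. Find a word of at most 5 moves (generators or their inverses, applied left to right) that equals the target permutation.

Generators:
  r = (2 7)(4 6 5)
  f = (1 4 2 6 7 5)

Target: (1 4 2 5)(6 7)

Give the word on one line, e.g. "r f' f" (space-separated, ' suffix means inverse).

r f' r' r'

  after r: (2 7)(4 6 5)
  after f': (1 5)(2 6 7 4)
  after r': (1 6 2 4 7 5)
  after r': (1 4 2 5)(6 7)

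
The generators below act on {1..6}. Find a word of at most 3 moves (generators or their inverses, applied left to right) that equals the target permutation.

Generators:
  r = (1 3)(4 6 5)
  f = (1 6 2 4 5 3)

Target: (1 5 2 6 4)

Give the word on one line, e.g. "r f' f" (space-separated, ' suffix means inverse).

r f'

  after r: (1 3)(4 6 5)
  after f': (1 5 2 6 4)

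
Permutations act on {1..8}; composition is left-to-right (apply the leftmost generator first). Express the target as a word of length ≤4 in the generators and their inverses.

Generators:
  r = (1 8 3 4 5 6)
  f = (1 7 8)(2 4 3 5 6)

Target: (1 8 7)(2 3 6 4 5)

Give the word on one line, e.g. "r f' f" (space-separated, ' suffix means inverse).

  after f: (1 7 8)(2 4 3 5 6)
  after f: (1 8 7)(2 3 6 4 5)

f f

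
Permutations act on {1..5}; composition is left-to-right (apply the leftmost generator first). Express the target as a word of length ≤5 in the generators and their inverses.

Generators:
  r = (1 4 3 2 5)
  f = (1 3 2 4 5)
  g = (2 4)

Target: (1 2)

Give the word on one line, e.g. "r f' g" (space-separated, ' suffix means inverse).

f r' g'

  after f: (1 3 2 4 5)
  after r': (1 4 2)
  after g': (1 2)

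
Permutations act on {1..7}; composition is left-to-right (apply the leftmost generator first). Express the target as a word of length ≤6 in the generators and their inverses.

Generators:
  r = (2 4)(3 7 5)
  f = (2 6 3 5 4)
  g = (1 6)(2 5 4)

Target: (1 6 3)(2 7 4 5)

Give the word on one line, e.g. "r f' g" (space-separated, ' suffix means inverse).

g f' g' r f

  after g: (1 6)(2 5 4)
  after f': (1 2 3 6)
  after g': (1 4 5 2 3)
  after r: (1 2 7 5 4 3)
  after f: (1 6 3)(2 7 4 5)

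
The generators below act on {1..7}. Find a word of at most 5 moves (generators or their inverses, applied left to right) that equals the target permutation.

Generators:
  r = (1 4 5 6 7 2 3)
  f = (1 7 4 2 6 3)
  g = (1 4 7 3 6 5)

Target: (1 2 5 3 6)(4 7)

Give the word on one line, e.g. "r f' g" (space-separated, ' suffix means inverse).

  after g: (1 4 7 3 6 5)
  after f: (1 2 6 5 7)
  after g: (1 2 5 3 6)(4 7)

g f g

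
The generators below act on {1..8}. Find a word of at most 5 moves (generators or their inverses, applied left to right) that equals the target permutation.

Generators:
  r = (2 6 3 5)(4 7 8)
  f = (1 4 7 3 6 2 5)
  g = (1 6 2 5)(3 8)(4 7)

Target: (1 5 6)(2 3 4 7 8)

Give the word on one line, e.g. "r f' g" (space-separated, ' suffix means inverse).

  after f': (1 5 2 6 3 7 4)
  after g: (3 4 6 8)
  after r: (2 6 4 3 7 8 5)
  after f': (1 5 6)(2 3 4 7 8)

f' g r f'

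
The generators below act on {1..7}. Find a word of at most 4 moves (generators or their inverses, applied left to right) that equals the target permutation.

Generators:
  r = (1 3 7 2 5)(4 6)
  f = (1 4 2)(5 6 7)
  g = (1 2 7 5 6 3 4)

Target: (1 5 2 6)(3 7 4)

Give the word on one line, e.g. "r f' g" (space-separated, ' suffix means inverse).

  after f': (1 2 4)(5 7 6)
  after r: (1 5 2 6)(3 7 4)

f' r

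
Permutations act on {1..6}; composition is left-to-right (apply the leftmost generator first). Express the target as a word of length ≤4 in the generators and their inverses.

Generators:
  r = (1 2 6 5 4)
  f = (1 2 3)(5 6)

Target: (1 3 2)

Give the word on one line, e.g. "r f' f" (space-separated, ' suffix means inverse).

f f

  after f: (1 2 3)(5 6)
  after f: (1 3 2)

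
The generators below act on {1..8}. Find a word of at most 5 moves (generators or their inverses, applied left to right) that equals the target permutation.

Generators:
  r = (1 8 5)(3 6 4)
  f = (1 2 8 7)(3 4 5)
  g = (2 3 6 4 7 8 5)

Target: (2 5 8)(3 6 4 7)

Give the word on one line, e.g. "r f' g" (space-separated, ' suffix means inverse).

f' f' g' f

  after f': (1 7 8 2)(3 5 4)
  after f': (1 8)(2 7)(3 4 5)
  after g': (1 7 5 2 4 8)(3 6)
  after f: (2 5 8)(3 6 4 7)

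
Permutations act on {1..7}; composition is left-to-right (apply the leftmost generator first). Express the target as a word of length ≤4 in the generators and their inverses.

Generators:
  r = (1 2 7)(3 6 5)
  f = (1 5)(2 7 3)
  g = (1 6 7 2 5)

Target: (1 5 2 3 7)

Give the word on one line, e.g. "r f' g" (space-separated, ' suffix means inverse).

r' g' r

  after r': (1 7 2)(3 5 6)
  after g': (1 6 3 2 5)
  after r: (1 5 2 3 7)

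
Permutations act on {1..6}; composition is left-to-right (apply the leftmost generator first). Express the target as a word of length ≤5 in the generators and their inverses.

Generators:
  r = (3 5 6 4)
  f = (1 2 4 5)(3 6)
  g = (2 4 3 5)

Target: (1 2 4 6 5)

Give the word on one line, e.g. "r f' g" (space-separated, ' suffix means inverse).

  after g: (2 4 3 5)
  after f': (1 5)(3 4 6)
  after g: (1 2 4 6 5)

g f' g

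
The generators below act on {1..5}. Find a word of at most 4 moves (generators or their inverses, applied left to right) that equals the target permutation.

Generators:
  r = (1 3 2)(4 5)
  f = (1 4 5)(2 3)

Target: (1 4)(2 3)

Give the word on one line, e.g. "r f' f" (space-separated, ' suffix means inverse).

r' r' r' f

  after r': (1 2 3)(4 5)
  after r': (1 3 2)
  after r': (4 5)
  after f: (1 4)(2 3)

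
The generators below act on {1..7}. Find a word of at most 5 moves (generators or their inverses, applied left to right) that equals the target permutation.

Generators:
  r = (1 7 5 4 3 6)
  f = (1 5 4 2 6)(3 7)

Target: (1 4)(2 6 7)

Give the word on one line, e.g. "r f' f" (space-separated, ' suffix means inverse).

f' r' f r r

  after f': (1 6 2 4 5)(3 7)
  after r': (1 3)(2 5 6)(4 7)
  after f: (1 7 2 4 3 5)
  after r: (1 5 7 2 3 4 6)
  after r: (1 4)(2 6 7)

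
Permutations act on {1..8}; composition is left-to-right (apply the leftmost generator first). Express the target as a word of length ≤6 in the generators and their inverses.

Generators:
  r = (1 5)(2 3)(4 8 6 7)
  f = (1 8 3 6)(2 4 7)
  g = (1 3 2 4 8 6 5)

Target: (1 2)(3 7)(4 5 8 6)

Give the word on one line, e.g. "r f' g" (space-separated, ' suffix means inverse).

  after g: (1 3 2 4 8 6 5)
  after g: (1 2 8 5 3 4 6)
  after f: (1 4)(2 3 7)(5 6 8)
  after g': (1 2)(3 7)(4 5 8 6)

g g f g'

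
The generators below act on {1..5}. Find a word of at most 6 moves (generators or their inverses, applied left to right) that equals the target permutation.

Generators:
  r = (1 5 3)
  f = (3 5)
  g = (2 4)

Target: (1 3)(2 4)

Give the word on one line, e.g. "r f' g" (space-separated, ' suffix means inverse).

g f f r f

  after g: (2 4)
  after f: (2 4)(3 5)
  after f: (2 4)
  after r: (1 5 3)(2 4)
  after f: (1 3)(2 4)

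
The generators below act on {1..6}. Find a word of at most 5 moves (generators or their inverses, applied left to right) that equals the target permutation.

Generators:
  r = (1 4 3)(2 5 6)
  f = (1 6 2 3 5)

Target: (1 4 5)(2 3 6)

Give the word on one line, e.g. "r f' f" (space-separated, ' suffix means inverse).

r' f' r f r

  after r': (1 3 4)(2 6 5)
  after f': (1 2)(3 4 5 6)
  after r: (1 5 2 4 6)
  after f: (2 4)(3 5)
  after r: (1 4 5)(2 3 6)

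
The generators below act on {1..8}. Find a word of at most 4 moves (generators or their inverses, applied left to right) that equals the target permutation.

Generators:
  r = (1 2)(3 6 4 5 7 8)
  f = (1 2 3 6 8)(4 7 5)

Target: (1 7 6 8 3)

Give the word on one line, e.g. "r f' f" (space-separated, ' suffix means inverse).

f' r'

  after f': (1 8 6 3 2)(4 5 7)
  after r': (1 7 6 8 3)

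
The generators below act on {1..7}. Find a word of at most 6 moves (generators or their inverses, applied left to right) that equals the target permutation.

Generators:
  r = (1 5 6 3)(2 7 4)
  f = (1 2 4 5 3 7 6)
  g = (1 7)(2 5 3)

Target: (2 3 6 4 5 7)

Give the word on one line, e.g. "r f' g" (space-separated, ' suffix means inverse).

r g g f'

  after r: (1 5 6 3)(2 7 4)
  after g: (1 3 7 4 5 6 2)
  after g: (1 2 7 4 3)(5 6)
  after f': (2 3 6 4 5 7)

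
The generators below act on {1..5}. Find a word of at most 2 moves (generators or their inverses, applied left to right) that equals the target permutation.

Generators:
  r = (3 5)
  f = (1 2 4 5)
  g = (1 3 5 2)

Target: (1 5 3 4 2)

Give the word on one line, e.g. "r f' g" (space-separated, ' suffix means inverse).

  after r: (3 5)
  after f': (1 5 3 4 2)

r f'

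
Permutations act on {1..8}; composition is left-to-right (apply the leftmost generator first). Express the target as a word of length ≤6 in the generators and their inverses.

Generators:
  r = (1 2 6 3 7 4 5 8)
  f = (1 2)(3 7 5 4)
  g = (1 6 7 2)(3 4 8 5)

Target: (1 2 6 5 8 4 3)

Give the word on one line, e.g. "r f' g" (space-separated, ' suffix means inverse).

  after f': (1 2)(3 4 5 7)
  after f': (3 5)(4 7)
  after f': (1 2)(3 7 5 4)
  after g: (2 6 7 3)(5 8)
  after f: (1 2 6 5 8 4 3)

f' f' f' g f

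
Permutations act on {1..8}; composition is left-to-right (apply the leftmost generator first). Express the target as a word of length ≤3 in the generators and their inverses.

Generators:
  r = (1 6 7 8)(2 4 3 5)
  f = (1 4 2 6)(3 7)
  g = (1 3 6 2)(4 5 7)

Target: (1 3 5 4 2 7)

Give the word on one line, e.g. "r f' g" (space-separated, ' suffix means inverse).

f' g'

  after f': (1 6 2 4)(3 7)
  after g': (1 3 5 4 2 7)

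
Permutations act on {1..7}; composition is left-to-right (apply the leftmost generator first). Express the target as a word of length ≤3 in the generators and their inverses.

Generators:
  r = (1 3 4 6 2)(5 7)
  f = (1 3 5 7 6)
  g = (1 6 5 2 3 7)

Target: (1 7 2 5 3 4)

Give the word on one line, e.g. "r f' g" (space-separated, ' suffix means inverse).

g' r' r'

  after g': (1 7 3 2 5 6)
  after r': (1 5 4 3 6 2 7)
  after r': (1 7 2 5 3 4)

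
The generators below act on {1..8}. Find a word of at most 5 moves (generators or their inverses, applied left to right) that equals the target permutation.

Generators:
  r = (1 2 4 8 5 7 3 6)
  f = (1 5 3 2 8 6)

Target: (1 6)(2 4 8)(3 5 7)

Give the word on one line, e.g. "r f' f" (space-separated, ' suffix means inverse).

f r' f

  after f: (1 5 3 2 8 6)
  after r': (1 8 3)(2 4)(5 7)
  after f: (1 6)(2 4 8)(3 5 7)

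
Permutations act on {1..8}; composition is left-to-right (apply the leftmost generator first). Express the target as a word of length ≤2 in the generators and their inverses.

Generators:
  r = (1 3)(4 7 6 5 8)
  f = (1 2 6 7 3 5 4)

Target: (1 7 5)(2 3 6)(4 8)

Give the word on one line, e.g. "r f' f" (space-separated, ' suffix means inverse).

  after f': (1 4 5 3 7 6 2)
  after r: (1 7 5)(2 3 6)(4 8)

f' r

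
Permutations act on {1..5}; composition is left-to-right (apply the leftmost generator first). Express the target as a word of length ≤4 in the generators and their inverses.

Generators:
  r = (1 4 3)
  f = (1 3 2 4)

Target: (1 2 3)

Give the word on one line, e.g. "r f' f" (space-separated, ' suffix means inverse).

  after f': (1 4 2 3)
  after f': (1 2)(3 4)
  after r': (1 2 3)

f' f' r'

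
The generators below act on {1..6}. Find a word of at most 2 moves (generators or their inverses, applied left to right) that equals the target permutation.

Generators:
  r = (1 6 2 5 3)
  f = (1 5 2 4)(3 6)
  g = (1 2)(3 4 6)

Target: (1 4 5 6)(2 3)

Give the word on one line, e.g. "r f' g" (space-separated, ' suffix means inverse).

  after f': (1 4 2 5)(3 6)
  after r: (1 4 5 6)(2 3)

f' r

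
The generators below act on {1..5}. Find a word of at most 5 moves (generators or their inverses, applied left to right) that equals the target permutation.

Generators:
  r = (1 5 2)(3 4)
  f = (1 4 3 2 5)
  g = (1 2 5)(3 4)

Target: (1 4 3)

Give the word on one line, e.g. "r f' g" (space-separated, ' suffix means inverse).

  after f: (1 4 3 2 5)
  after r': (1 3 5 2)
  after r': (1 4 3)

f r' r'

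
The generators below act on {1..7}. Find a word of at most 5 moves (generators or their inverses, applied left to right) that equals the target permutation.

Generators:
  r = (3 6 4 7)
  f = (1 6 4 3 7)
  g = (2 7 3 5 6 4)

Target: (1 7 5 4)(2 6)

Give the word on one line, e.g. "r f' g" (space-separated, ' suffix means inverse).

g g f r' r'

  after g: (2 7 3 5 6 4)
  after g: (2 3 6)(4 7 5)
  after f: (1 6 2 7 5 3 4)
  after r': (1 3 6 2 4)(5 7)
  after r': (1 7 5 4)(2 6)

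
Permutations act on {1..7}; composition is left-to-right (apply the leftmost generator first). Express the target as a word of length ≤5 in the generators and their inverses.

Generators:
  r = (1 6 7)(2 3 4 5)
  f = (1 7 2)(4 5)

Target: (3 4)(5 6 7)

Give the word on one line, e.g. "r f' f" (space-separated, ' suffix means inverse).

r f' r'

  after r: (1 6 7)(2 3 4 5)
  after f': (1 6)(2 3 5 7)
  after r': (3 4)(5 6 7)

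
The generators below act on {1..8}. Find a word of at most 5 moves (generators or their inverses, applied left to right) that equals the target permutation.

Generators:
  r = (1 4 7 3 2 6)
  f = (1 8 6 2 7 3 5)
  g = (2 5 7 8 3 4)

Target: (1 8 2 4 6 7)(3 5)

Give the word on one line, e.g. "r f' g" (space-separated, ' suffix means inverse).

f' r f' f' g

  after f': (1 5 3 7 2 6 8)
  after r: (1 5 2)(4 7 6 8)
  after f': (1 3 7 8 4 2 5 6)
  after f': (1 7)(2 3)(4 6 5 8)
  after g: (1 8 2 4 6 7)(3 5)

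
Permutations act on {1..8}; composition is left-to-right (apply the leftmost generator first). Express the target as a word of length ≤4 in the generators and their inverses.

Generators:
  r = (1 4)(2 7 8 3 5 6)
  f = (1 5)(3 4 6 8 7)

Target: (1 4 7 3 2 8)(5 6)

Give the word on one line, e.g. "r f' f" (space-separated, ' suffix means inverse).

f' r' f

  after f': (1 5)(3 7 8 6 4)
  after r': (1 3 2 6)(4 8 5)
  after f: (1 4 7 3 2 8)(5 6)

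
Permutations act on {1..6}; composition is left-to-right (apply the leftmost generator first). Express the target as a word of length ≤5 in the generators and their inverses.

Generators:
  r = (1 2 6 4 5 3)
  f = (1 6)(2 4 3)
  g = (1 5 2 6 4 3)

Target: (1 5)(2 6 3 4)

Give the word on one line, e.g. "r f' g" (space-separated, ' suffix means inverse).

f' r' g' f

  after f': (1 6)(2 3 4)
  after r': (1 2 5 4)(3 6)
  after g': (1 5 6 4 3 2)
  after f: (1 5)(2 6 3 4)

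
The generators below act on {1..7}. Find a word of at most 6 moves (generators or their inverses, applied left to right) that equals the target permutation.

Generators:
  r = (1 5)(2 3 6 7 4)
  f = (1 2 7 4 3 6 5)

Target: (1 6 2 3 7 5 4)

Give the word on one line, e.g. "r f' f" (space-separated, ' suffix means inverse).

  after r': (1 5)(2 4 7 6 3)
  after f: (2 3 7 5)
  after r: (1 5 3 4 2 6 7)
  after f': (1 6 2 3 7 5 4)

r' f r f'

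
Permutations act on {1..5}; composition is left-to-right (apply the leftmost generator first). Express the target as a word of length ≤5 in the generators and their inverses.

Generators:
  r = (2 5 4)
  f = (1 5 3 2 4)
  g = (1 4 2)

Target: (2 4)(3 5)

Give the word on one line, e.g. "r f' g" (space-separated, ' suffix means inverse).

  after r: (2 5 4)
  after r: (2 4 5)
  after f': (1 4)(3 5)
  after g: (1 2)(3 5)
  after g: (2 4)(3 5)

r r f' g g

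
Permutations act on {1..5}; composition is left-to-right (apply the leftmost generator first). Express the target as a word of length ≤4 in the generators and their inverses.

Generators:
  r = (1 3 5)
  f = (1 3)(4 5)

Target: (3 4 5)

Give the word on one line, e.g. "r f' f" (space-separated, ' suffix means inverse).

r' r' f'

  after r': (1 5 3)
  after r': (1 3 5)
  after f': (3 4 5)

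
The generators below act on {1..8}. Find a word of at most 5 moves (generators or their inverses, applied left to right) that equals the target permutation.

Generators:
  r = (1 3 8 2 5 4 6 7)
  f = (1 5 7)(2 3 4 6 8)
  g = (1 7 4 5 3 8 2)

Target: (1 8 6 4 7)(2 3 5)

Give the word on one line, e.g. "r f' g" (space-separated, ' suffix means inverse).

  after r': (1 7 6 4 5 2 8 3)
  after f: (3 5)(4 7 8)
  after g': (1 2 8 7 3 4)
  after r': (1 8 6 4 7)(2 3 5)

r' f g' r'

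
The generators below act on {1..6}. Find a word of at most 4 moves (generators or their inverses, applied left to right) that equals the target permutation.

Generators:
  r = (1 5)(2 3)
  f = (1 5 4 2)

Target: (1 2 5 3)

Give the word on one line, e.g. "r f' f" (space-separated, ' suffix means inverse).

f f r f

  after f: (1 5 4 2)
  after f: (1 4)(2 5)
  after r: (1 4 5 3 2)
  after f: (1 2 5 3)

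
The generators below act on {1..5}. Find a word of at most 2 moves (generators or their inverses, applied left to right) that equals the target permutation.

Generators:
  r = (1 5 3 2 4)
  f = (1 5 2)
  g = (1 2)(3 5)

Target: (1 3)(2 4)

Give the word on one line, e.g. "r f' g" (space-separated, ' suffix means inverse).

r g

  after r: (1 5 3 2 4)
  after g: (1 3)(2 4)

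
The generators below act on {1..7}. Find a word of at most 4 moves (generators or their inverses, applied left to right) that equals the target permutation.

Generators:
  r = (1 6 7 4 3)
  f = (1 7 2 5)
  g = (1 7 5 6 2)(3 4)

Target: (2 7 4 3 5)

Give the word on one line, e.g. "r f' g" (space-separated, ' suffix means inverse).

  after r: (1 6 7 4 3)
  after g: (1 2)(3 7)(5 6)
  after g: (2 7 4 3 5)

r g g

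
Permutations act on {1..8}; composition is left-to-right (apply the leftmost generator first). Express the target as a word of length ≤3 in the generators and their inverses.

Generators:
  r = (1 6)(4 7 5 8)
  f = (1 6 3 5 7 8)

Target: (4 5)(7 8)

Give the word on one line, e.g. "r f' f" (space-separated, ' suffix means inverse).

  after r: (1 6)(4 7 5 8)
  after r: (4 5)(7 8)

r r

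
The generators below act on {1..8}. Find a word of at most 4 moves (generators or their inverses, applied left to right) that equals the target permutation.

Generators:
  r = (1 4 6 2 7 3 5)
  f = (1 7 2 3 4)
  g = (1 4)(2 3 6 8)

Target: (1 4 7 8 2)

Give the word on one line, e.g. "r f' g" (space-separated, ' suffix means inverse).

  after g: (1 4)(2 3 6 8)
  after f: (2 4 7)(3 6 8)
  after g': (1 4 7 8 2)

g f g'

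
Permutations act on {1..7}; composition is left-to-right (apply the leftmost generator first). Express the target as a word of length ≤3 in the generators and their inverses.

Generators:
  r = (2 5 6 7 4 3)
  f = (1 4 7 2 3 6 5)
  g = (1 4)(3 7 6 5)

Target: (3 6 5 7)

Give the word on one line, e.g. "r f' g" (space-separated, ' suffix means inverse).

  after f: (1 4 7 2 3 6 5)
  after g': (2 5 4 3 7)
  after r': (3 6 5 7)

f g' r'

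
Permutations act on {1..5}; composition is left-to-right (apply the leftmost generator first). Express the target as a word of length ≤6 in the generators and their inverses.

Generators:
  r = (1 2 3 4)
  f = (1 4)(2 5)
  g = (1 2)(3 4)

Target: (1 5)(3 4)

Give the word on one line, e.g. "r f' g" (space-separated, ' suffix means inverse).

r f' g r g

  after r: (1 2 3 4)
  after f': (1 5 2 3)
  after g: (1 5)(2 4 3)
  after r: (1 5 2)
  after g: (1 5)(3 4)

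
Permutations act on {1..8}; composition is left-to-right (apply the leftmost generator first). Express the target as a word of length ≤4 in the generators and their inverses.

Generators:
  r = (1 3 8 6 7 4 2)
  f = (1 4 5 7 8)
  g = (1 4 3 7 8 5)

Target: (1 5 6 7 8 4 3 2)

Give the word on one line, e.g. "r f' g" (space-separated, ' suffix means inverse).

g' r

  after g': (1 5 8 7 3 4)
  after r: (1 5 6 7 8 4 3 2)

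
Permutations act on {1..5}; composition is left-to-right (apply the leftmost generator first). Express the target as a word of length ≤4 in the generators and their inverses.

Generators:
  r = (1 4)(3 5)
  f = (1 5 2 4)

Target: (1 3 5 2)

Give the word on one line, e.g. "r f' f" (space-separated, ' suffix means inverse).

  after f: (1 5 2 4)
  after r': (1 3 5 2)

f r'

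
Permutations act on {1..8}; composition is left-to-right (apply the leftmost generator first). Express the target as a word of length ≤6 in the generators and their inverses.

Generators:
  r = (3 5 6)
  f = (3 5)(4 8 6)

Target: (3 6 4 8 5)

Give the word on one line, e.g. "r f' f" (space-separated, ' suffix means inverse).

  after f': (3 5)(4 6 8)
  after f': (4 8 6)
  after r: (3 5 6 4 8)
  after r: (3 6 4 8 5)

f' f' r r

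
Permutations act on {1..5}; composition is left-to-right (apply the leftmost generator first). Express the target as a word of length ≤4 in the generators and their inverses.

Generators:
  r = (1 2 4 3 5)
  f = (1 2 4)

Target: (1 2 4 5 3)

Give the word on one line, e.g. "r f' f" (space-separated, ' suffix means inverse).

r f f r

  after r: (1 2 4 3 5)
  after f: (1 4 3 5 2)
  after f: (3 5 4)
  after r: (1 2 4 5 3)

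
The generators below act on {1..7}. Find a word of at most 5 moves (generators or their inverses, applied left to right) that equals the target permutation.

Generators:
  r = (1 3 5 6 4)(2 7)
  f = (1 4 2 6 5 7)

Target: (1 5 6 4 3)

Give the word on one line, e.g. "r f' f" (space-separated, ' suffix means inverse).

f' f' f' r'

  after f': (1 7 5 6 2 4)
  after f': (1 5 2)(4 7 6)
  after f': (1 6)(2 7)(4 5)
  after r': (1 5 6 4 3)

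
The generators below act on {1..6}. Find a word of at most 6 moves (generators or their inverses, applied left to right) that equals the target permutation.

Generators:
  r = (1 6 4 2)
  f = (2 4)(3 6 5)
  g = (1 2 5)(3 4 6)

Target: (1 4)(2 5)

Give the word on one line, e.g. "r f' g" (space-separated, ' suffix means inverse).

  after r': (1 2 4 6)
  after f': (1 4 3 5 6)
  after r': (1 6 2 4 3 5)
  after f': (1 3 6 4 5)
  after g: (1 4)(2 5)

r' f' r' f' g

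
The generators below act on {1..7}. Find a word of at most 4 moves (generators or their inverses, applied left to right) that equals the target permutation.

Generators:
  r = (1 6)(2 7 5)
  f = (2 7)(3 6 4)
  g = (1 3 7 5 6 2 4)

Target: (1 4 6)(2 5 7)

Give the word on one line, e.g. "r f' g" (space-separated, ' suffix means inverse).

f' r' f r

  after f': (2 7)(3 4 6)
  after r': (1 6 3 4)(5 7)
  after f: (1 4)(2 7 5)
  after r: (1 4 6)(2 5 7)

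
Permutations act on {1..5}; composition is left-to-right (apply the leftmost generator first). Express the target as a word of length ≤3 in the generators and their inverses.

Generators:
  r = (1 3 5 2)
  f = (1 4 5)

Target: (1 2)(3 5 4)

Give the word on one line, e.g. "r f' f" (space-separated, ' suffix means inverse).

  after f': (1 5 4)
  after r: (1 2)(3 5 4)

f' r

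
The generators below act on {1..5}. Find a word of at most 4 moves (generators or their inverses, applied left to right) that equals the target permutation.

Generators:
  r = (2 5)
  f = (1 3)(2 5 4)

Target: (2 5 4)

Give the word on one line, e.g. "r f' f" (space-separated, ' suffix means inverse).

  after f: (1 3)(2 5 4)
  after f: (2 4 5)
  after f: (1 3)
  after f: (2 5 4)

f f f f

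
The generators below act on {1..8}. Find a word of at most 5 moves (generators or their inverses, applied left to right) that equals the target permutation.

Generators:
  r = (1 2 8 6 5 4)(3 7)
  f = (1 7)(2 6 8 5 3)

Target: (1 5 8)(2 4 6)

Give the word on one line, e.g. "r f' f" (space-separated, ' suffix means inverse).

r r r r

  after r: (1 2 8 6 5 4)(3 7)
  after r: (1 8 5)(2 6 4)
  after r: (1 6)(2 5)(3 7)(4 8)
  after r: (1 5 8)(2 4 6)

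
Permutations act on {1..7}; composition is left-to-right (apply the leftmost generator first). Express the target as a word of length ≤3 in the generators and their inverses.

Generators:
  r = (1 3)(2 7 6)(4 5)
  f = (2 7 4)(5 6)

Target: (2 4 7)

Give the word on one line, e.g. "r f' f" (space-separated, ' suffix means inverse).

f f

  after f: (2 7 4)(5 6)
  after f: (2 4 7)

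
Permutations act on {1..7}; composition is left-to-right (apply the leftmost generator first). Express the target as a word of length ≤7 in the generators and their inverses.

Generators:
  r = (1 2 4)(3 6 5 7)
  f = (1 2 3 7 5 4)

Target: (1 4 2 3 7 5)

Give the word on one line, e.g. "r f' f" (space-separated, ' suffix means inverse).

f r r r r

  after f: (1 2 3 7 5 4)
  after r: (1 4 2 6 5)
  after r: (2 5)(3 6 7)
  after r: (1 2 7 6 3 5 4)
  after r: (1 4 2 3 7 5)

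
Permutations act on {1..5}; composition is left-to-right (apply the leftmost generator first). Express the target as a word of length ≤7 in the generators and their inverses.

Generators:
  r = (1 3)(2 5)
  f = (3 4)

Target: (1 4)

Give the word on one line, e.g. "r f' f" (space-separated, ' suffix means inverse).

  after r': (1 3)(2 5)
  after f: (1 4 3)(2 5)
  after r': (1 4)
  after r': (1 4 3)(2 5)
  after r': (1 4)

r' f r' r' r'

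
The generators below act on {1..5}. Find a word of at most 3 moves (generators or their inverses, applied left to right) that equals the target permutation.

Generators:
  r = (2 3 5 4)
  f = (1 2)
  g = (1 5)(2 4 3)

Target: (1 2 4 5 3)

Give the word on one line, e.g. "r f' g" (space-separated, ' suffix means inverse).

  after r': (2 4 5 3)
  after f: (1 2 4 5 3)

r' f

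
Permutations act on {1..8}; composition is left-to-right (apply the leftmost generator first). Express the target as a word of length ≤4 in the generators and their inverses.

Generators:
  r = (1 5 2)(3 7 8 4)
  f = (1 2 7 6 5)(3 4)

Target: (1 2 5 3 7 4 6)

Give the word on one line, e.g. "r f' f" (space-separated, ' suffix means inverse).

  after r': (1 2 5)(3 4 8 7)
  after r': (1 5 2)(3 8)(4 7)
  after f: (3 8 4 6 5 7)
  after r': (1 2 5 3 7 4 6)

r' r' f r'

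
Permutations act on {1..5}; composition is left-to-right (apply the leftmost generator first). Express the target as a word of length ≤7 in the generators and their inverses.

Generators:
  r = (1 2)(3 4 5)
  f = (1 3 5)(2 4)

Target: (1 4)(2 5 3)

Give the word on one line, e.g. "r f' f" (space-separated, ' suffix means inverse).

  after f: (1 3 5)(2 4)
  after f: (1 5 3)
  after r': (1 4 3 2)
  after f: (1 2 3 4 5)
  after f: (1 4)(2 5 3)

f f r' f f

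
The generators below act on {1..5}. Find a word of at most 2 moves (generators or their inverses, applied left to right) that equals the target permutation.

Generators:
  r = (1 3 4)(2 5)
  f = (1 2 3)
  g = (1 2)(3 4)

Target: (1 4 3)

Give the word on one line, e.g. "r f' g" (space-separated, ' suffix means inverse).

  after f': (1 3 2)
  after g': (1 4 3)

f' g'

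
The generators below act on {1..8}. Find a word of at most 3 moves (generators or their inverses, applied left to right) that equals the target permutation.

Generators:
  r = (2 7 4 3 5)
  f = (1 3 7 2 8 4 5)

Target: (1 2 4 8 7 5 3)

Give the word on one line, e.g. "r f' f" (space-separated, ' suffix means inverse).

f' r

  after f': (1 5 4 8 2 7 3)
  after r: (1 2 4 8 7 5 3)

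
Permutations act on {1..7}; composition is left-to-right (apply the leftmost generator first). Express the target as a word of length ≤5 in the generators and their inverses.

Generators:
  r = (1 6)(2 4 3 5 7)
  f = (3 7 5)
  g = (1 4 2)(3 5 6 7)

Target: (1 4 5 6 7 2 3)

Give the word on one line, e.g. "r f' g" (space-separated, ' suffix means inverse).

r' g r g'

  after r': (1 6)(2 7 5 3 4)
  after g: (1 7 6 4)(2 3)
  after r: (1 2 5 7)(3 4 6)
  after g': (1 4 5 6 7 2 3)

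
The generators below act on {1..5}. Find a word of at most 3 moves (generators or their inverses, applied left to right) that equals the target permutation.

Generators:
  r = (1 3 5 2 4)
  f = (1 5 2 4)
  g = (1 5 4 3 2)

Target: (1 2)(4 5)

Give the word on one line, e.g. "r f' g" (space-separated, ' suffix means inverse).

  after f: (1 5 2 4)
  after f: (1 2)(4 5)

f f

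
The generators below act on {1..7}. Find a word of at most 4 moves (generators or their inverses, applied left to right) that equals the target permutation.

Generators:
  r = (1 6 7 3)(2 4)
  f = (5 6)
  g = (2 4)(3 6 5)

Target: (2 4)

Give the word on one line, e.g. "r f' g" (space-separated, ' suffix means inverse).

g' g' g'

  after g': (2 4)(3 5 6)
  after g': (3 6 5)
  after g': (2 4)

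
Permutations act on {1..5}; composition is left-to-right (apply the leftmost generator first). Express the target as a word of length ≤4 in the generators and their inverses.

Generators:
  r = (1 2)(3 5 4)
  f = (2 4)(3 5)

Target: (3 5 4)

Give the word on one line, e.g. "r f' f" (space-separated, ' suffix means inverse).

  after r': (1 2)(3 4 5)
  after r': (3 5 4)

r' r'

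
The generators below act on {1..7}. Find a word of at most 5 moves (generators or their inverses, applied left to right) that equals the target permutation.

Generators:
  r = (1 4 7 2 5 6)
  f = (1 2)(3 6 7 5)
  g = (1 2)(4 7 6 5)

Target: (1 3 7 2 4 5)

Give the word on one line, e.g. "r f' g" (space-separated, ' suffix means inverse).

  after f': (1 2)(3 5 7 6)
  after r: (1 5 2 4 7)(3 6)
  after f: (1 3 7 2 4 5)

f' r f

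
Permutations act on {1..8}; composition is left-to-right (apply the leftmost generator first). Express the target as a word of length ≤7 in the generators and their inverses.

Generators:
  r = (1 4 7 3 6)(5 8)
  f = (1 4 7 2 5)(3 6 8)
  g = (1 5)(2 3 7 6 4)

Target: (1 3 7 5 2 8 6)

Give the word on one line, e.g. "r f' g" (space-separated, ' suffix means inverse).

r g g r f'

  after r: (1 4 7 3 6)(5 8)
  after g: (1 2 3 4 6 5 8)
  after g: (1 3 2 7 6)(5 8)
  after r: (1 6 4 7)(2 3)
  after f': (1 3 7 5 2 8 6)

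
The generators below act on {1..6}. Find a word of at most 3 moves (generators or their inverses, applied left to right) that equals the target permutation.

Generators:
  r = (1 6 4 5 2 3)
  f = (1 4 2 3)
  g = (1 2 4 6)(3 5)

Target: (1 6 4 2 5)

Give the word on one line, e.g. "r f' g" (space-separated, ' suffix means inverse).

f g f

  after f: (1 4 2 3)
  after g: (1 6)(2 5 3)
  after f: (1 6 4 2 5)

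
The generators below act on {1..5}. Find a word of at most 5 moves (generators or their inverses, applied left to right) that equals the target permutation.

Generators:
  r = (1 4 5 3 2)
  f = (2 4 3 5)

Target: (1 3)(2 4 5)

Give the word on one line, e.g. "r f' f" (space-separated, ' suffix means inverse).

  after f: (2 4 3 5)
  after f: (2 3)(4 5)
  after r: (1 4 3)
  after f: (1 3)(2 4 5)

f f r f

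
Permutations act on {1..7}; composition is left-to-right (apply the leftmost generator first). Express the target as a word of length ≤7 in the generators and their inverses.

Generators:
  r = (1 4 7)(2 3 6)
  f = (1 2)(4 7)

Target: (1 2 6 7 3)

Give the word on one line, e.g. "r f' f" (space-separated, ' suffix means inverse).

  after r': (1 7 4)(2 6 3)
  after r': (1 4 7)(2 3 6)
  after f': (1 7 2 3 6)
  after r: (2 6 4 7 3)
  after f': (1 2 6 7 3)

r' r' f' r f'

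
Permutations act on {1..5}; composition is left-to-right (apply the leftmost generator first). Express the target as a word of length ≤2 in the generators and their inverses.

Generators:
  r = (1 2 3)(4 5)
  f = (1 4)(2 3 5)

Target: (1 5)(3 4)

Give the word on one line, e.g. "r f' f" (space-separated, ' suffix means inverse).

r f'

  after r: (1 2 3)(4 5)
  after f': (1 5)(3 4)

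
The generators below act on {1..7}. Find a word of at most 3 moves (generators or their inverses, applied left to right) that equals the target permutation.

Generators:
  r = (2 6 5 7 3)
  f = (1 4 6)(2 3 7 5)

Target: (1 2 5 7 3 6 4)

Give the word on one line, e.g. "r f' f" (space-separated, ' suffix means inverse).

  after f: (1 4 6)(2 3 7 5)
  after f: (1 6 4)(2 7)(3 5)
  after r': (1 2 5 7 3 6 4)

f f r'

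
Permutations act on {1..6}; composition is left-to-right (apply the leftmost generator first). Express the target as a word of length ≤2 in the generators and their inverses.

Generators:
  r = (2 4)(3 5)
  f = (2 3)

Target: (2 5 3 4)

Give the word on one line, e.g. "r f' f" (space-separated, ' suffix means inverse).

f' r

  after f': (2 3)
  after r: (2 5 3 4)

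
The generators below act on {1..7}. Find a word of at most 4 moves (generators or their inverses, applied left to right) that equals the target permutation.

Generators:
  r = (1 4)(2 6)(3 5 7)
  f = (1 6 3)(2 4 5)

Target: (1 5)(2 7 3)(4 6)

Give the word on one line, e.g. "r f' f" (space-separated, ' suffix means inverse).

f' r

  after f': (1 3 6)(2 5 4)
  after r: (1 5)(2 7 3)(4 6)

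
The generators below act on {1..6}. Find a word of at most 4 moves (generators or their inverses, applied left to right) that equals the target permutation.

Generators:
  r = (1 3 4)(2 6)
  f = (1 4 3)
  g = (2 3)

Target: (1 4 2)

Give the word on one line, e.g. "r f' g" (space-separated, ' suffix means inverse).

g f g

  after g: (2 3)
  after f: (1 4 3 2)
  after g: (1 4 2)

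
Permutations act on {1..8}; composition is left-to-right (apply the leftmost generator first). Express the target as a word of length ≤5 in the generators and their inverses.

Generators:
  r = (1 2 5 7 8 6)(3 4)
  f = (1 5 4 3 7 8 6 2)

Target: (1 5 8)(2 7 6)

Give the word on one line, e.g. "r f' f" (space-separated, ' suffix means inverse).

  after r': (1 6 8 7 5 2)(3 4)
  after r': (1 8 5)(2 6 7)
  after r': (1 7)(2 8)(3 4)(5 6)
  after r': (1 5 8)(2 7 6)

r' r' r' r'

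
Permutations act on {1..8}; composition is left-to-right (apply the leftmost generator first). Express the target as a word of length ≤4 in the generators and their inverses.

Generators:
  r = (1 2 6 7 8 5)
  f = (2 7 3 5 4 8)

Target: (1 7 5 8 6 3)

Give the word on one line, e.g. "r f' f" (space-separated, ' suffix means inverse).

  after f: (2 7 3 5 4 8)
  after r: (1 2 8 6 7 3)(4 5)
  after f: (1 7 5 8 6 3)

f r f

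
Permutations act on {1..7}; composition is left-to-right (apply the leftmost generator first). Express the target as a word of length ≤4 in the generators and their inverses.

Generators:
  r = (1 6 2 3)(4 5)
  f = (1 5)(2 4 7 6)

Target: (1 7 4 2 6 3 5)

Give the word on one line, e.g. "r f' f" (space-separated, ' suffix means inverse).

  after f: (1 5)(2 4 7 6)
  after r': (1 4 7)(2 5 3)
  after f: (1 7 5 3 4 6 2)
  after r: (1 7 4 2 6 3 5)

f r' f r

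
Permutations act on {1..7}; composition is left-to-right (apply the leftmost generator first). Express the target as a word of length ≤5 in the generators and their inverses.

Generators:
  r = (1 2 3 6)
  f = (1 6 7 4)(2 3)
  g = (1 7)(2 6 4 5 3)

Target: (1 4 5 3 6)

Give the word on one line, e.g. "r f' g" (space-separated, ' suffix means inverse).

g r' f

  after g: (1 7)(2 6 4 5 3)
  after r': (1 7 6 4 5 2 3)
  after f: (1 4 5 3 6)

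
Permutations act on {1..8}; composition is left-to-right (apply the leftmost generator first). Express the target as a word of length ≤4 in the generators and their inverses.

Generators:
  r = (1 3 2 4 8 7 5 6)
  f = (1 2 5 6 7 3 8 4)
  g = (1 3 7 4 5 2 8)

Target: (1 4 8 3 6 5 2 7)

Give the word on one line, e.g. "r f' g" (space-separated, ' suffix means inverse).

g' r'

  after g': (1 8 2 5 4 7 3)
  after r': (1 4 8 3 6 5 2 7)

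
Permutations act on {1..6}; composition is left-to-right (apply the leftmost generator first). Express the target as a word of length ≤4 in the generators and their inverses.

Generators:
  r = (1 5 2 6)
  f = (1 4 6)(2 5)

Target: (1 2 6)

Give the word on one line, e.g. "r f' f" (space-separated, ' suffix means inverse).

r f' f' f'

  after r: (1 5 2 6)
  after f': (1 2 4)
  after f': (1 5 2)(4 6)
  after f': (1 2 6)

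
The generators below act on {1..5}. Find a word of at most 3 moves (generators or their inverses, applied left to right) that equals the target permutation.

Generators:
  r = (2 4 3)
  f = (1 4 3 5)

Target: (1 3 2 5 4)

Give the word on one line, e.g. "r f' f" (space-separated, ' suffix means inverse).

r f' f'

  after r: (2 4 3)
  after f': (1 5 3 2)
  after f': (1 3 2 5 4)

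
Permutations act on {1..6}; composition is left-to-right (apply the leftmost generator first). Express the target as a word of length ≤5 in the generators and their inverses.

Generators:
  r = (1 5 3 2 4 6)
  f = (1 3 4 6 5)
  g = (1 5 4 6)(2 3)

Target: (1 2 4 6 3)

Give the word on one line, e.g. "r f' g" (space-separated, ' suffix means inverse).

  after r': (1 6 4 2 3 5)
  after g: (3 4)
  after f: (1 3 6 5)
  after r: (1 2 4 6 3)

r' g f r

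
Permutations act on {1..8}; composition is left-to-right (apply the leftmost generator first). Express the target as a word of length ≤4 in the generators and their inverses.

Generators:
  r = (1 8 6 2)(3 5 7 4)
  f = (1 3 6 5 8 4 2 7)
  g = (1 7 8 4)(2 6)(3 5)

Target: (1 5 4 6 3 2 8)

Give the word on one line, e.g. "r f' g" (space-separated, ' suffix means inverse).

f g' g' g'

  after f: (1 3 6 5 8 4 2 7)
  after g': (1 5 7 4 6 3 2)
  after g': (1 3 6 5)(2 4)(7 8)
  after g': (1 5 4 6 3 2 8)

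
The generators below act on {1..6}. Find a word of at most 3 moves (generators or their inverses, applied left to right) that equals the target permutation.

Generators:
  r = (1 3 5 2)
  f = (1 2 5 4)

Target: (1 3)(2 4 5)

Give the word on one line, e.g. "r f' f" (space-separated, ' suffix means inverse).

f f r'

  after f: (1 2 5 4)
  after f: (1 5)(2 4)
  after r': (1 3)(2 4 5)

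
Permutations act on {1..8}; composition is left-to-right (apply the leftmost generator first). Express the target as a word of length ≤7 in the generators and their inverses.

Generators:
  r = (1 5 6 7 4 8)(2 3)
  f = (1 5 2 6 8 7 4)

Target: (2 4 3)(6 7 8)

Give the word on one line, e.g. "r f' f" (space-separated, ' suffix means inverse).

  after f': (1 4 7 8 6 2 5)
  after r': (1 7 4 6 3 2)(5 8)
  after r': (1 6 2 8)(4 5)
  after f: (1 8 5)(2 7 4)
  after r: (2 4 3)(6 7 8)

f' r' r' f r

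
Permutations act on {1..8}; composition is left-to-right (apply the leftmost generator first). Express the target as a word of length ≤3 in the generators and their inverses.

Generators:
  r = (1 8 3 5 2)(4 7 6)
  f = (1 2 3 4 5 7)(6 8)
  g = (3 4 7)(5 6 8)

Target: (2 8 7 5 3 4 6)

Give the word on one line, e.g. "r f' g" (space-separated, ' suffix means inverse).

  after r': (1 2 5 3 8)(4 6 7)
  after g: (1 2 6 3 5 4 8)
  after f': (2 8 7 5 3 4 6)

r' g f'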